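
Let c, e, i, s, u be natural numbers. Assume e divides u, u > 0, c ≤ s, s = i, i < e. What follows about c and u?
c < u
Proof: s = i and c ≤ s, so c ≤ i. e divides u and u > 0, so e ≤ u. i < e, so i < u. Since c ≤ i, c < u.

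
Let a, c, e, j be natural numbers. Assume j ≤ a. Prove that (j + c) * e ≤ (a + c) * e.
j ≤ a, so j + c ≤ a + c. By multiplying by a non-negative, (j + c) * e ≤ (a + c) * e.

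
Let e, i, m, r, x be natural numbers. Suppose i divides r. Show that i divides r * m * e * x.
Since i divides r, i divides r * m. Then i divides r * m * e. Then i divides r * m * e * x.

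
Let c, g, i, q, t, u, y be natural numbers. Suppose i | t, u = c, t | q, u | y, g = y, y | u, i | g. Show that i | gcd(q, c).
i | t and t | q, hence i | q. From y | u and u | y, y = u. Since u = c, y = c. Since g = y and i | g, i | y. Since y = c, i | c. i | q, so i | gcd(q, c).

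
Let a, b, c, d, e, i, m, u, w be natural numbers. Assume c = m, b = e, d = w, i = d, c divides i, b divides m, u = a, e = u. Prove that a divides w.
From e = u and u = a, e = a. Since b = e and b divides m, e divides m. e = a, so a divides m. i = d and c divides i, therefore c divides d. From d = w, c divides w. Since c = m, m divides w. a divides m, so a divides w.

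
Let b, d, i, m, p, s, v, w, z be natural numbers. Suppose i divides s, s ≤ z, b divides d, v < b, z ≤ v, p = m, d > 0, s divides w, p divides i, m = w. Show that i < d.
p = m and p divides i, therefore m divides i. m = w, so w divides i. s divides w, so s divides i. From i divides s, s = i. s ≤ z and z ≤ v, so s ≤ v. v < b, so s < b. Since s = i, i < b. Since b divides d and d > 0, b ≤ d. i < b, so i < d.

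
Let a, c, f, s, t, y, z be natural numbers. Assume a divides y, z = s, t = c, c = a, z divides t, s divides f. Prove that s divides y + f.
t = c and c = a, thus t = a. Because z = s and z divides t, s divides t. Since t = a, s divides a. Since a divides y, s divides y. s divides f, so s divides y + f.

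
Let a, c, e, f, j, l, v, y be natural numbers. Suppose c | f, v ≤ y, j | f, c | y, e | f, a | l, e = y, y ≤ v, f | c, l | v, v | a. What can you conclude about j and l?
j | l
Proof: y ≤ v and v ≤ y, thus y = v. v | a and a | l, hence v | l. l | v, so v = l. y = v, so y = l. Since c | f and f | c, c = f. Since c | y, f | y. e = y and e | f, therefore y | f. Since f | y, f = y. j | f, so j | y. y = l, so j | l.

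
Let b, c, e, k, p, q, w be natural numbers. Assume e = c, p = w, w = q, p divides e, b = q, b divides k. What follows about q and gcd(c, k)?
q divides gcd(c, k)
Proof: p = w and w = q, therefore p = q. p divides e, so q divides e. Since e = c, q divides c. b = q and b divides k, therefore q divides k. Since q divides c, q divides gcd(c, k).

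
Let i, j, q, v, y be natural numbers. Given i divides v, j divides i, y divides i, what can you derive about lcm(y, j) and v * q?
lcm(y, j) divides v * q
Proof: y divides i and j divides i, so lcm(y, j) divides i. i divides v, so lcm(y, j) divides v. Then lcm(y, j) divides v * q.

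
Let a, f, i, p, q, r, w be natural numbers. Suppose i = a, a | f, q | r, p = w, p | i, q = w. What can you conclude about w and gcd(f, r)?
w | gcd(f, r)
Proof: From p = w and p | i, w | i. Since i = a, w | a. a | f, so w | f. Since q = w and q | r, w | r. w | f, so w | gcd(f, r).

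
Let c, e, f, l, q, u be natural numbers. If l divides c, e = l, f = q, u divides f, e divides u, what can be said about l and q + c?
l divides q + c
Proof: e divides u and u divides f, so e divides f. e = l, so l divides f. Since f = q, l divides q. Since l divides c, l divides q + c.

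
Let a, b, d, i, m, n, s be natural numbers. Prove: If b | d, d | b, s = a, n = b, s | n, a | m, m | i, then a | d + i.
From b | d and d | b, b = d. n = b and s | n, therefore s | b. Since s = a, a | b. b = d, so a | d. a | m and m | i, thus a | i. Because a | d, a | d + i.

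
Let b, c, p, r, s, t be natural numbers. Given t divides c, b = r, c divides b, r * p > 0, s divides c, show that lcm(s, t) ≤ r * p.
Since s divides c and t divides c, lcm(s, t) divides c. b = r and c divides b, thus c divides r. lcm(s, t) divides c, so lcm(s, t) divides r. Then lcm(s, t) divides r * p. From r * p > 0, lcm(s, t) ≤ r * p.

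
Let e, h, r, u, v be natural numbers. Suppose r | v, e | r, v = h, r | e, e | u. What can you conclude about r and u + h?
r | u + h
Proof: e | r and r | e, hence e = r. e | u, so r | u. From v = h and r | v, r | h. Since r | u, r | u + h.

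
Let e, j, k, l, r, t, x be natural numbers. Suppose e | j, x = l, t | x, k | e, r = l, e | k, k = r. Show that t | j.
Since x = l and t | x, t | l. Since k = r and r = l, k = l. e | k and k | e, so e = k. e | j, so k | j. Since k = l, l | j. Since t | l, t | j.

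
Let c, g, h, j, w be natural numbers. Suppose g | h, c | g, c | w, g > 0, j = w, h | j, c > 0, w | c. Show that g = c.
w | c and c | w, hence w = c. Since j = w, j = c. From g | h and h | j, g | j. Since j = c, g | c. Since c > 0, g ≤ c. Since c | g and g > 0, c ≤ g. g ≤ c, so g = c.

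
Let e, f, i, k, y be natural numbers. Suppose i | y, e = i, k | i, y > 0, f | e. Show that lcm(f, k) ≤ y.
e = i and f | e, hence f | i. k | i, so lcm(f, k) | i. Since i | y, lcm(f, k) | y. Since y > 0, lcm(f, k) ≤ y.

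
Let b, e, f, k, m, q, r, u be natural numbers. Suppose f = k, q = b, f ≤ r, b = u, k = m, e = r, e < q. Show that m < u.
q = b and b = u, therefore q = u. Since f = k and k = m, f = m. Because f ≤ r, m ≤ r. Since e = r and e < q, r < q. Since m ≤ r, m < q. From q = u, m < u.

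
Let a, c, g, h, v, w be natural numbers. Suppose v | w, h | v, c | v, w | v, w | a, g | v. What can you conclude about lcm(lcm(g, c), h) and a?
lcm(lcm(g, c), h) | a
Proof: Since v | w and w | v, v = w. g | v and c | v, hence lcm(g, c) | v. Since h | v, lcm(lcm(g, c), h) | v. Because v = w, lcm(lcm(g, c), h) | w. Since w | a, lcm(lcm(g, c), h) | a.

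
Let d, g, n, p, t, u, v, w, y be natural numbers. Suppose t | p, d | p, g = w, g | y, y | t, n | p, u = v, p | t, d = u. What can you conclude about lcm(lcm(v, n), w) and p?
lcm(lcm(v, n), w) | p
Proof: d = u and u = v, thus d = v. d | p, so v | p. Since n | p, lcm(v, n) | p. From t | p and p | t, t = p. g = w and g | y, so w | y. Since y | t, w | t. t = p, so w | p. Since lcm(v, n) | p, lcm(lcm(v, n), w) | p.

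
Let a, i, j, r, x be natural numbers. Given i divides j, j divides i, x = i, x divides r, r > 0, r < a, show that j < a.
i divides j and j divides i, hence i = j. x = i and x divides r, hence i divides r. Since r > 0, i ≤ r. Since r < a, i < a. Since i = j, j < a.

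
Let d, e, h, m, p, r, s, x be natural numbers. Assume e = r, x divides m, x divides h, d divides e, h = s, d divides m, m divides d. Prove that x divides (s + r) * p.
h = s and x divides h, so x divides s. Because m divides d and d divides m, m = d. Since x divides m, x divides d. Because e = r and d divides e, d divides r. Since x divides d, x divides r. x divides s, so x divides s + r. Then x divides (s + r) * p.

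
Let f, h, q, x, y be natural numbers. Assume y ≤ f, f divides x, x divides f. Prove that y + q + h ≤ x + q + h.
f divides x and x divides f, so f = x. y ≤ f, so y ≤ x. Then y + q ≤ x + q. Then y + q + h ≤ x + q + h.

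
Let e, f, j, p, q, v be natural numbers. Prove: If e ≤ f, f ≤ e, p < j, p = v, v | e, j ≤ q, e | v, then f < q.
v | e and e | v, hence v = e. From p = v, p = e. e ≤ f and f ≤ e, hence e = f. p = e, so p = f. From p < j and j ≤ q, p < q. p = f, so f < q.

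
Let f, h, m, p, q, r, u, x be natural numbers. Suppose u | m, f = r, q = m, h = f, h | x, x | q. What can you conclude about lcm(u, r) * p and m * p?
lcm(u, r) * p | m * p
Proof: h | x and x | q, thus h | q. Since h = f, f | q. Since q = m, f | m. f = r, so r | m. u | m, so lcm(u, r) | m. Then lcm(u, r) * p | m * p.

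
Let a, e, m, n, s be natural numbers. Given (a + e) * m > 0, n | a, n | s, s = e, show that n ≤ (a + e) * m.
Since s = e and n | s, n | e. Because n | a, n | a + e. Then n | (a + e) * m. Since (a + e) * m > 0, n ≤ (a + e) * m.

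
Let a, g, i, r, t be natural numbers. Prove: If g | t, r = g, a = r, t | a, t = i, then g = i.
a = r and t | a, therefore t | r. Since r = g, t | g. Since g | t, g = t. t = i, so g = i.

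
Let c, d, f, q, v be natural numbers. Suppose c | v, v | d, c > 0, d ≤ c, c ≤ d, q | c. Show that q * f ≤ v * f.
d ≤ c and c ≤ d, therefore d = c. Since v | d, v | c. c | v, so c = v. Because q | c and c > 0, q ≤ c. Since c = v, q ≤ v. Then q * f ≤ v * f.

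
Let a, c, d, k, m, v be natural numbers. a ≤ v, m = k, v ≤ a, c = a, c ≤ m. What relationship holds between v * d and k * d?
v * d ≤ k * d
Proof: Because a ≤ v and v ≤ a, a = v. Since c = a, c = v. Because m = k and c ≤ m, c ≤ k. From c = v, v ≤ k. By multiplying by a non-negative, v * d ≤ k * d.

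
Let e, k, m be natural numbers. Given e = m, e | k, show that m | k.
From e = m and e | k, by substitution, m | k.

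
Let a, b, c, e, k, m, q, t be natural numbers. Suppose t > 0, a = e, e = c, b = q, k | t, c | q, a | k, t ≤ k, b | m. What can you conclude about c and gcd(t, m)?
c | gcd(t, m)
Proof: a = e and e = c, thus a = c. k | t and t > 0, thus k ≤ t. Since t ≤ k, k = t. a | k, so a | t. Since a = c, c | t. b = q and b | m, thus q | m. Since c | q, c | m. Since c | t, c | gcd(t, m).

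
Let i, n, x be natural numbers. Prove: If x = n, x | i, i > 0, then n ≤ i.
x = n and x | i, hence n | i. Since i > 0, n ≤ i.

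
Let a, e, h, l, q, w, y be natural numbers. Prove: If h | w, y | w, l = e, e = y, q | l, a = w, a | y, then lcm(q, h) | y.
Because l = e and e = y, l = y. q | l, so q | y. a = w and a | y, hence w | y. Since y | w, w = y. h | w, so h | y. Since q | y, lcm(q, h) | y.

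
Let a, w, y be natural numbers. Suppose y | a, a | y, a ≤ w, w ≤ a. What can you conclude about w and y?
w = y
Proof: y | a and a | y, hence y = a. Because a ≤ w and w ≤ a, a = w. Since y = a, y = w. Then w = y.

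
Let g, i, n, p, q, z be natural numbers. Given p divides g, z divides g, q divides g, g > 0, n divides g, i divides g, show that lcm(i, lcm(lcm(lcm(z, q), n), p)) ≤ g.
z divides g and q divides g, hence lcm(z, q) divides g. Since n divides g, lcm(lcm(z, q), n) divides g. Since p divides g, lcm(lcm(lcm(z, q), n), p) divides g. Since i divides g, lcm(i, lcm(lcm(lcm(z, q), n), p)) divides g. g > 0, so lcm(i, lcm(lcm(lcm(z, q), n), p)) ≤ g.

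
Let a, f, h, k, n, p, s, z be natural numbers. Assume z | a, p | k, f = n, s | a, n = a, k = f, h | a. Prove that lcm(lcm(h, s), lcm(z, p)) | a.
h | a and s | a, so lcm(h, s) | a. Since k = f and f = n, k = n. Since n = a, k = a. Since p | k, p | a. Since z | a, lcm(z, p) | a. lcm(h, s) | a, so lcm(lcm(h, s), lcm(z, p)) | a.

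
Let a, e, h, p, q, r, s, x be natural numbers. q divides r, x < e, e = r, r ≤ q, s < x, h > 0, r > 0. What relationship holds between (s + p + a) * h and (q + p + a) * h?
(s + p + a) * h < (q + p + a) * h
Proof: Since q divides r and r > 0, q ≤ r. Because r ≤ q, r = q. Since s < x and x < e, s < e. Because e = r, s < r. r = q, so s < q. Then s + p < q + p. Then s + p + a < q + p + a. Combining with h > 0, by multiplying by a positive, (s + p + a) * h < (q + p + a) * h.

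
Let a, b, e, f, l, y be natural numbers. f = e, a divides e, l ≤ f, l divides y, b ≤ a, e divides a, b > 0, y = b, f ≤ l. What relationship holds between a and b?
a = b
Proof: Since e divides a and a divides e, e = a. f = e, so f = a. l ≤ f and f ≤ l, therefore l = f. Since l divides y, f divides y. Since y = b, f divides b. f = a, so a divides b. From b > 0, a ≤ b. Since b ≤ a, a = b.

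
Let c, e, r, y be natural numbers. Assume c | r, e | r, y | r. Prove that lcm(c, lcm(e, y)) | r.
e | r and y | r, therefore lcm(e, y) | r. Since c | r, lcm(c, lcm(e, y)) | r.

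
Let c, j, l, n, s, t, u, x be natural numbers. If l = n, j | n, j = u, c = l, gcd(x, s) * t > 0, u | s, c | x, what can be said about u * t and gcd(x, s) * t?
u * t ≤ gcd(x, s) * t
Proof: c = l and l = n, hence c = n. From c | x, n | x. Since j | n, j | x. Since j = u, u | x. Since u | s, u | gcd(x, s). Then u * t | gcd(x, s) * t. From gcd(x, s) * t > 0, u * t ≤ gcd(x, s) * t.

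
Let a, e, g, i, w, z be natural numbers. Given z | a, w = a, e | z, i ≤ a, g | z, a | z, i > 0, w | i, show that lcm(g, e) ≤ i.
z | a and a | z, hence z = a. w | i and i > 0, so w ≤ i. w = a, so a ≤ i. i ≤ a, so a = i. Since z = a, z = i. g | z and e | z, thus lcm(g, e) | z. Since z = i, lcm(g, e) | i. Since i > 0, lcm(g, e) ≤ i.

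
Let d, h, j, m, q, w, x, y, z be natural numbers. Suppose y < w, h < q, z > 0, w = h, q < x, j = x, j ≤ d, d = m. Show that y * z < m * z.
Because w = h and y < w, y < h. From h < q and q < x, h < x. Since y < h, y < x. j = x and j ≤ d, therefore x ≤ d. d = m, so x ≤ m. Since y < x, y < m. Since z > 0, y * z < m * z.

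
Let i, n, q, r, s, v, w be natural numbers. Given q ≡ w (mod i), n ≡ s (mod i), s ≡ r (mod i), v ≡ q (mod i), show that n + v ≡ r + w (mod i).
Since n ≡ s (mod i) and s ≡ r (mod i), n ≡ r (mod i). Since v ≡ q (mod i) and q ≡ w (mod i), v ≡ w (mod i). n ≡ r (mod i), so n + v ≡ r + w (mod i).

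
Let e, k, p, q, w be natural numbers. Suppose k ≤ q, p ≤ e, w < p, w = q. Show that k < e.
Since w < p and p ≤ e, w < e. Since w = q, q < e. k ≤ q, so k < e.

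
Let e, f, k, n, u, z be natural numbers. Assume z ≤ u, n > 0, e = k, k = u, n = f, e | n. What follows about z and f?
z ≤ f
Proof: From e = k and e | n, k | n. Since n > 0, k ≤ n. Since k = u, u ≤ n. Since z ≤ u, z ≤ n. Since n = f, z ≤ f.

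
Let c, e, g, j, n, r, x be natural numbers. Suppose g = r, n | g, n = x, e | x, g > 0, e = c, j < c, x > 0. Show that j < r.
e | x and x > 0, hence e ≤ x. Since e = c, c ≤ x. j < c, so j < x. Because n = x and n | g, x | g. Since g > 0, x ≤ g. j < x, so j < g. Since g = r, j < r.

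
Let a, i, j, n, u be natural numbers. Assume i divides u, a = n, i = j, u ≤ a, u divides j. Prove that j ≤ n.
i = j and i divides u, thus j divides u. Since u divides j, u = j. u ≤ a, so j ≤ a. Since a = n, j ≤ n.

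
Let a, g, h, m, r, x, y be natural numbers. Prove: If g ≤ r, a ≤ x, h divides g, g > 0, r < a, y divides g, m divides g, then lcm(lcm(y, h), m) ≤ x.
y divides g and h divides g, so lcm(y, h) divides g. Since m divides g, lcm(lcm(y, h), m) divides g. Since g > 0, lcm(lcm(y, h), m) ≤ g. r < a and a ≤ x, therefore r < x. g ≤ r, so g < x. Since lcm(lcm(y, h), m) ≤ g, lcm(lcm(y, h), m) < x. Then lcm(lcm(y, h), m) ≤ x.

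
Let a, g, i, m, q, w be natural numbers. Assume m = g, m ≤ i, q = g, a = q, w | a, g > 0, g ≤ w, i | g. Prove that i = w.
i | g and g > 0, therefore i ≤ g. m = g and m ≤ i, hence g ≤ i. i ≤ g, so i = g. a = q and q = g, thus a = g. Because w | a, w | g. g > 0, so w ≤ g. g ≤ w, so g = w. i = g, so i = w.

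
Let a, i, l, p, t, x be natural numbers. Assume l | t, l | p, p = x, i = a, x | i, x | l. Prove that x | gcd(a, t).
i = a and x | i, thus x | a. Since p = x and l | p, l | x. Since x | l, l = x. From l | t, x | t. From x | a, x | gcd(a, t).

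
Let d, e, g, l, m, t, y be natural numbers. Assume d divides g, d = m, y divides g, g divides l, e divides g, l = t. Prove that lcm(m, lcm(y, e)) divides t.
d = m and d divides g, so m divides g. Because y divides g and e divides g, lcm(y, e) divides g. From m divides g, lcm(m, lcm(y, e)) divides g. From g divides l, lcm(m, lcm(y, e)) divides l. Since l = t, lcm(m, lcm(y, e)) divides t.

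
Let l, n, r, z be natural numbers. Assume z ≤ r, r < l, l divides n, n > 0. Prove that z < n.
z ≤ r and r < l, hence z < l. l divides n and n > 0, hence l ≤ n. z < l, so z < n.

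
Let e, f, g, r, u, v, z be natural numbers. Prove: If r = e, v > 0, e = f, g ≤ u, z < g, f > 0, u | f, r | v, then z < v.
u | f and f > 0, thus u ≤ f. g ≤ u, so g ≤ f. Because z < g, z < f. r = e and e = f, therefore r = f. r | v, so f | v. Since v > 0, f ≤ v. Since z < f, z < v.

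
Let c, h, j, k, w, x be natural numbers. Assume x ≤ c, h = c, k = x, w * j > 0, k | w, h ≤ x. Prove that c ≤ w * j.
From h = c and h ≤ x, c ≤ x. From x ≤ c, x = c. k = x, so k = c. k | w, so c | w. Then c | w * j. w * j > 0, so c ≤ w * j.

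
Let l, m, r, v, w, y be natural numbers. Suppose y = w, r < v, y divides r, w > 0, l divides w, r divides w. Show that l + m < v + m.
Since y = w and y divides r, w divides r. r divides w, so w = r. l divides w and w > 0, therefore l ≤ w. Since w = r, l ≤ r. Since r < v, l < v. Then l + m < v + m.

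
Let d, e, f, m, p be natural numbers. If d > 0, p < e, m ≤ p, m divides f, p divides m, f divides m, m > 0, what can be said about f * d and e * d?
f * d < e * d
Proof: p divides m and m > 0, hence p ≤ m. Since m ≤ p, p = m. m divides f and f divides m, so m = f. p = m, so p = f. Since p < e, f < e. Since d > 0, by multiplying by a positive, f * d < e * d.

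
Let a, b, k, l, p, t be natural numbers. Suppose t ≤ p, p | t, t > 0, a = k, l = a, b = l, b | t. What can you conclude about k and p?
k | p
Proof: p | t and t > 0, thus p ≤ t. Since t ≤ p, t = p. b = l and b | t, hence l | t. l = a, so a | t. Since a = k, k | t. Since t = p, k | p.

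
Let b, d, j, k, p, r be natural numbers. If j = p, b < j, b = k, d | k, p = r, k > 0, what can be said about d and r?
d < r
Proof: Since d | k and k > 0, d ≤ k. From j = p and p = r, j = r. Since b = k and b < j, k < j. From j = r, k < r. Since d ≤ k, d < r.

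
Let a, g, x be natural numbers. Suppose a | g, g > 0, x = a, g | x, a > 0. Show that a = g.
Since a | g and g > 0, a ≤ g. x = a and g | x, hence g | a. Since a > 0, g ≤ a. a ≤ g, so a = g.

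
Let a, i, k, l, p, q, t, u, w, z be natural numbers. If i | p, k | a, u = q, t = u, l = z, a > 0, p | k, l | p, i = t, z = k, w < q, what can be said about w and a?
w < a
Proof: Because t = u and u = q, t = q. Because l = z and l | p, z | p. Since z = k, k | p. p | k, so p = k. i | p, so i | k. k | a, so i | a. Since a > 0, i ≤ a. i = t, so t ≤ a. t = q, so q ≤ a. w < q, so w < a.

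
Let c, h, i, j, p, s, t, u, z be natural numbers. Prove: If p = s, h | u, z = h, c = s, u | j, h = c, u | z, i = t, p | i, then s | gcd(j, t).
Because z = h and u | z, u | h. Since h | u, u = h. h = c, so u = c. Since c = s, u = s. Since u | j, s | j. p = s and p | i, so s | i. i = t, so s | t. s | j, so s | gcd(j, t).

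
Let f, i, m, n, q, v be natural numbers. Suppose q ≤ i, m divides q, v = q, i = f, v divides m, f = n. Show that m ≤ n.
Because i = f and f = n, i = n. v = q and v divides m, so q divides m. Since m divides q, q = m. Because q ≤ i, m ≤ i. Because i = n, m ≤ n.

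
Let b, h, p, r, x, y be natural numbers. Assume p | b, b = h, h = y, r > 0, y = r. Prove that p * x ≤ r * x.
Since b = h and h = y, b = y. Since y = r, b = r. Because p | b, p | r. Since r > 0, p ≤ r. Then p * x ≤ r * x.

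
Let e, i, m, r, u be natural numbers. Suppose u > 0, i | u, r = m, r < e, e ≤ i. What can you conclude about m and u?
m < u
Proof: r < e and e ≤ i, so r < i. Since i | u and u > 0, i ≤ u. r < i, so r < u. Since r = m, m < u.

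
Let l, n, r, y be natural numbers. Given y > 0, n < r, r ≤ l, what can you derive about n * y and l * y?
n * y < l * y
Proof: n < r and r ≤ l, hence n < l. Since y > 0, n * y < l * y.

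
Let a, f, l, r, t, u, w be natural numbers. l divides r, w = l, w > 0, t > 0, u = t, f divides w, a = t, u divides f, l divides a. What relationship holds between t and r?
t divides r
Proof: a = t and l divides a, so l divides t. t > 0, so l ≤ t. Since u divides f and f divides w, u divides w. u = t, so t divides w. Since w > 0, t ≤ w. w = l, so t ≤ l. Because l ≤ t, l = t. From l divides r, t divides r.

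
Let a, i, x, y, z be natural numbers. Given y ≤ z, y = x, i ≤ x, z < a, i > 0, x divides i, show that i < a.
From x divides i and i > 0, x ≤ i. Since i ≤ x, x = i. Because y = x, y = i. y ≤ z and z < a, thus y < a. y = i, so i < a.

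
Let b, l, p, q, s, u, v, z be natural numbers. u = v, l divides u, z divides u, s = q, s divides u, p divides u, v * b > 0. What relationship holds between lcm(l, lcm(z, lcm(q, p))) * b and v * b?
lcm(l, lcm(z, lcm(q, p))) * b ≤ v * b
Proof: s = q and s divides u, so q divides u. p divides u, so lcm(q, p) divides u. Since z divides u, lcm(z, lcm(q, p)) divides u. l divides u, so lcm(l, lcm(z, lcm(q, p))) divides u. Since u = v, lcm(l, lcm(z, lcm(q, p))) divides v. Then lcm(l, lcm(z, lcm(q, p))) * b divides v * b. Since v * b > 0, lcm(l, lcm(z, lcm(q, p))) * b ≤ v * b.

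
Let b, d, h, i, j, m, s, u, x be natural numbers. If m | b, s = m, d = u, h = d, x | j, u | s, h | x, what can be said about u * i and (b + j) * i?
u * i | (b + j) * i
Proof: Because s = m and u | s, u | m. Since m | b, u | b. h = d and h | x, thus d | x. Since x | j, d | j. d = u, so u | j. Since u | b, u | b + j. Then u * i | (b + j) * i.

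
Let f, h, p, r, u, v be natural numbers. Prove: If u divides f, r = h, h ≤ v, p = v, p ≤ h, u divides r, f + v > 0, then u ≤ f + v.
p = v and p ≤ h, thus v ≤ h. Since h ≤ v, h = v. r = h, so r = v. u divides r, so u divides v. Because u divides f, u divides f + v. f + v > 0, so u ≤ f + v.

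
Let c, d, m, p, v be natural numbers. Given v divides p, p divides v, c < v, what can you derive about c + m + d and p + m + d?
c + m + d < p + m + d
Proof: v divides p and p divides v, hence v = p. Since c < v, c < p. Then c + m < p + m. Then c + m + d < p + m + d.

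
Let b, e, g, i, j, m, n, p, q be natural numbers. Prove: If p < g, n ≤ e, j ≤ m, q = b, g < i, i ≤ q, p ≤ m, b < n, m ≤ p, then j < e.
p ≤ m and m ≤ p, hence p = m. Since p < g, m < g. Because j ≤ m, j < g. g < i, so j < i. q = b and i ≤ q, so i ≤ b. Since b < n and n ≤ e, b < e. From i ≤ b, i < e. Since j < i, j < e.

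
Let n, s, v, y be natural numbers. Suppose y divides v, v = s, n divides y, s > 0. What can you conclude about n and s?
n ≤ s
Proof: v = s and y divides v, hence y divides s. n divides y, so n divides s. Since s > 0, n ≤ s.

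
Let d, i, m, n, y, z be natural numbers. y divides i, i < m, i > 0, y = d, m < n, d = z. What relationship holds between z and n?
z < n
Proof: Because y = d and d = z, y = z. y divides i and i > 0, thus y ≤ i. From y = z, z ≤ i. i < m and m < n, hence i < n. Since z ≤ i, z < n.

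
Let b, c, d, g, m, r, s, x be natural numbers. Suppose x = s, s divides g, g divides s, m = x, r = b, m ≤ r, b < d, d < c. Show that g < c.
s divides g and g divides s, so s = g. x = s, so x = g. r = b and m ≤ r, therefore m ≤ b. m = x, so x ≤ b. Since b < d and d < c, b < c. From x ≤ b, x < c. x = g, so g < c.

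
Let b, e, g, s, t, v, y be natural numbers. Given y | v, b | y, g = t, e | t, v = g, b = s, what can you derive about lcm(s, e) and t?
lcm(s, e) | t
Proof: v = g and g = t, so v = t. Since b | y and y | v, b | v. Since b = s, s | v. Since v = t, s | t. e | t, so lcm(s, e) | t.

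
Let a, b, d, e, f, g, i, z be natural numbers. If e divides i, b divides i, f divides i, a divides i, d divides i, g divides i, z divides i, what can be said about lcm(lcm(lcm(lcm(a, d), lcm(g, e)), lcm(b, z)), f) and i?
lcm(lcm(lcm(lcm(a, d), lcm(g, e)), lcm(b, z)), f) divides i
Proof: a divides i and d divides i, thus lcm(a, d) divides i. g divides i and e divides i, therefore lcm(g, e) divides i. Since lcm(a, d) divides i, lcm(lcm(a, d), lcm(g, e)) divides i. b divides i and z divides i, therefore lcm(b, z) divides i. lcm(lcm(a, d), lcm(g, e)) divides i, so lcm(lcm(lcm(a, d), lcm(g, e)), lcm(b, z)) divides i. f divides i, so lcm(lcm(lcm(lcm(a, d), lcm(g, e)), lcm(b, z)), f) divides i.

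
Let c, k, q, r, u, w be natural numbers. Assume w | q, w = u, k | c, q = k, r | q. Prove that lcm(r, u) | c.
w = u and w | q, therefore u | q. r | q, so lcm(r, u) | q. From q = k, lcm(r, u) | k. k | c, so lcm(r, u) | c.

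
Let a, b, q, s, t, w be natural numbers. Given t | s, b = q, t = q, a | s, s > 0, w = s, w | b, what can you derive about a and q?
a ≤ q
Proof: From b = q and w | b, w | q. Since w = s, s | q. t = q and t | s, thus q | s. s | q, so s = q. a | s and s > 0, hence a ≤ s. s = q, so a ≤ q.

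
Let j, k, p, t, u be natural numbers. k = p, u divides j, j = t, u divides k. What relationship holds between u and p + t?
u divides p + t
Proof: k = p and u divides k, thus u divides p. Because j = t and u divides j, u divides t. Because u divides p, u divides p + t.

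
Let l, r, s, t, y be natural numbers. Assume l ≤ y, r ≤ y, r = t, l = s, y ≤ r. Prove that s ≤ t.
y ≤ r and r ≤ y, so y = r. r = t, so y = t. l = s and l ≤ y, hence s ≤ y. y = t, so s ≤ t.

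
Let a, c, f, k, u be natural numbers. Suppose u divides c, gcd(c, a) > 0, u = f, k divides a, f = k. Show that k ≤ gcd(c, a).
u = f and f = k, so u = k. Since u divides c, k divides c. Since k divides a, k divides gcd(c, a). From gcd(c, a) > 0, k ≤ gcd(c, a).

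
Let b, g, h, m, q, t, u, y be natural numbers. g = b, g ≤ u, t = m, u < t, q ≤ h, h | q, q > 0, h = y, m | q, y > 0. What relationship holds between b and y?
b < y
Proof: Because t = m and u < t, u < m. Since g ≤ u, g < m. Since g = b, b < m. h | q and q > 0, thus h ≤ q. Since q ≤ h, q = h. h = y, so q = y. Since m | q, m | y. Since y > 0, m ≤ y. Since b < m, b < y.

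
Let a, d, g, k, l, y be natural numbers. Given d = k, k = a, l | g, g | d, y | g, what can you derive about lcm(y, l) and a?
lcm(y, l) | a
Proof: y | g and l | g, thus lcm(y, l) | g. d = k and k = a, therefore d = a. Since g | d, g | a. Because lcm(y, l) | g, lcm(y, l) | a.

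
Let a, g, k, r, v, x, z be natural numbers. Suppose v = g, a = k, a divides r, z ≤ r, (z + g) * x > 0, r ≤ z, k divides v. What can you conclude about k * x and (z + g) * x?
k * x ≤ (z + g) * x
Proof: Since r ≤ z and z ≤ r, r = z. a = k and a divides r, so k divides r. r = z, so k divides z. Since v = g and k divides v, k divides g. k divides z, so k divides z + g. Then k * x divides (z + g) * x. (z + g) * x > 0, so k * x ≤ (z + g) * x.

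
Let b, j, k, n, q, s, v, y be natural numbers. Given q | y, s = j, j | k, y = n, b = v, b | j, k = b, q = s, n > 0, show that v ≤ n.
Because k = b and j | k, j | b. b | j, so j = b. b = v, so j = v. q = s and q | y, therefore s | y. Since s = j, j | y. Since y = n, j | n. n > 0, so j ≤ n. From j = v, v ≤ n.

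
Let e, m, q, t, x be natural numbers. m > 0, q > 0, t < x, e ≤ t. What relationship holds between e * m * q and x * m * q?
e * m * q < x * m * q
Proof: e ≤ t and t < x, so e < x. Since m > 0, e * m < x * m. q > 0, so e * m * q < x * m * q.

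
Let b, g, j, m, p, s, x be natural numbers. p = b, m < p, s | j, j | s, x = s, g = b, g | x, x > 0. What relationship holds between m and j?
m < j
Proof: p = b and m < p, thus m < b. s | j and j | s, therefore s = j. g = b and g | x, therefore b | x. From x > 0, b ≤ x. x = s, so b ≤ s. s = j, so b ≤ j. Since m < b, m < j.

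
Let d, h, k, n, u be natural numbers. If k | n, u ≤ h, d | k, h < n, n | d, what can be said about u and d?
u < d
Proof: d | k and k | n, so d | n. Since n | d, n = d. u ≤ h and h < n, so u < n. Since n = d, u < d.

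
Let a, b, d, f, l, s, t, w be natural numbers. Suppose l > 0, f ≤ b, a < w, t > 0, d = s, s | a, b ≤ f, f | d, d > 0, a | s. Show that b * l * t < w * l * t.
Because s | a and a | s, s = a. Because d = s, d = a. f ≤ b and b ≤ f, therefore f = b. f | d, so b | d. Since d > 0, b ≤ d. Since d = a, b ≤ a. Since a < w, b < w. Since l > 0, b * l < w * l. Since t > 0, b * l * t < w * l * t.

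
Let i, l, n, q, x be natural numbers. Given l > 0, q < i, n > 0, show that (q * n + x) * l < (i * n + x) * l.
Because q < i and n > 0, by multiplying by a positive, q * n < i * n. Then q * n + x < i * n + x. Since l > 0, by multiplying by a positive, (q * n + x) * l < (i * n + x) * l.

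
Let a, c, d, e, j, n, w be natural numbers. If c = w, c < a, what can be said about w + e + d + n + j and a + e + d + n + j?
w + e + d + n + j < a + e + d + n + j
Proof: c = w and c < a, thus w < a. Then w + e < a + e. Then w + e + d < a + e + d. Then w + e + d + n < a + e + d + n. Then w + e + d + n + j < a + e + d + n + j.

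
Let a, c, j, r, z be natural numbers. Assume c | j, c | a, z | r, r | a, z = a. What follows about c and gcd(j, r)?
c | gcd(j, r)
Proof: z = a and z | r, hence a | r. From r | a, a = r. Since c | a, c | r. From c | j, c | gcd(j, r).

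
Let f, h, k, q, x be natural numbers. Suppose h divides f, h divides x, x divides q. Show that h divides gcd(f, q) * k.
From h divides x and x divides q, h divides q. h divides f, so h divides gcd(f, q). Then h divides gcd(f, q) * k.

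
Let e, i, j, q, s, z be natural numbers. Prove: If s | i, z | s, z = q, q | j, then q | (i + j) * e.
From z = q and z | s, q | s. Since s | i, q | i. Since q | j, q | i + j. Then q | (i + j) * e.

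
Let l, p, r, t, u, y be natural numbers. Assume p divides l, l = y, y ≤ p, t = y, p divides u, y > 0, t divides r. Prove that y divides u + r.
Because l = y and p divides l, p divides y. y > 0, so p ≤ y. Since y ≤ p, p = y. p divides u, so y divides u. t = y and t divides r, therefore y divides r. Since y divides u, y divides u + r.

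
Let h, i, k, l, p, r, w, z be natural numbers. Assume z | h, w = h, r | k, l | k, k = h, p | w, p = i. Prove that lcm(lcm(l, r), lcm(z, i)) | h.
l | k and r | k, therefore lcm(l, r) | k. From k = h, lcm(l, r) | h. w = h and p | w, therefore p | h. Since p = i, i | h. Since z | h, lcm(z, i) | h. lcm(l, r) | h, so lcm(lcm(l, r), lcm(z, i)) | h.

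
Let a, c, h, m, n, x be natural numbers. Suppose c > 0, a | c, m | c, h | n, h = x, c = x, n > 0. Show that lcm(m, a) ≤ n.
From m | c and a | c, lcm(m, a) | c. c > 0, so lcm(m, a) ≤ c. From c = x, lcm(m, a) ≤ x. h = x and h | n, hence x | n. Since n > 0, x ≤ n. lcm(m, a) ≤ x, so lcm(m, a) ≤ n.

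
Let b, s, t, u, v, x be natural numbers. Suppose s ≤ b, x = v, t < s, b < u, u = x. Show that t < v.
Since u = x and x = v, u = v. From s ≤ b and b < u, s < u. Since t < s, t < u. Since u = v, t < v.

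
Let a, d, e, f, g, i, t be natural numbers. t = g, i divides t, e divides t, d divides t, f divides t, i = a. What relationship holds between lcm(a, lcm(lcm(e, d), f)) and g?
lcm(a, lcm(lcm(e, d), f)) divides g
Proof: i = a and i divides t, thus a divides t. e divides t and d divides t, therefore lcm(e, d) divides t. Since f divides t, lcm(lcm(e, d), f) divides t. Since a divides t, lcm(a, lcm(lcm(e, d), f)) divides t. Since t = g, lcm(a, lcm(lcm(e, d), f)) divides g.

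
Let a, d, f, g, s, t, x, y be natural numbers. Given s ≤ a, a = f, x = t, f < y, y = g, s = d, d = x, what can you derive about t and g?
t < g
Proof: From d = x and x = t, d = t. s = d and s ≤ a, so d ≤ a. d = t, so t ≤ a. Because a = f, t ≤ f. From y = g and f < y, f < g. Since t ≤ f, t < g.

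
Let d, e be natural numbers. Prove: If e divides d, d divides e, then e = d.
e divides d and d divides e. By mutual divisibility, e = d.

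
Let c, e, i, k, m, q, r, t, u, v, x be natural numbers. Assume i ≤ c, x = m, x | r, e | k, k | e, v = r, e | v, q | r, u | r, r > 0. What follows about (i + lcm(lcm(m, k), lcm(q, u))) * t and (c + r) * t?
(i + lcm(lcm(m, k), lcm(q, u))) * t ≤ (c + r) * t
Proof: x = m and x | r, thus m | r. Because e | k and k | e, e = k. v = r and e | v, so e | r. Because e = k, k | r. Since m | r, lcm(m, k) | r. q | r and u | r, therefore lcm(q, u) | r. Since lcm(m, k) | r, lcm(lcm(m, k), lcm(q, u)) | r. r > 0, so lcm(lcm(m, k), lcm(q, u)) ≤ r. Because i ≤ c, i + lcm(lcm(m, k), lcm(q, u)) ≤ c + r. Then (i + lcm(lcm(m, k), lcm(q, u))) * t ≤ (c + r) * t.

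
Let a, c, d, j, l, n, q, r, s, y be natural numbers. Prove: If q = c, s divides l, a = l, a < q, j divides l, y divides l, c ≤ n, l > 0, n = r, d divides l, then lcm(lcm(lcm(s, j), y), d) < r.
Since s divides l and j divides l, lcm(s, j) divides l. y divides l, so lcm(lcm(s, j), y) divides l. d divides l, so lcm(lcm(lcm(s, j), y), d) divides l. l > 0, so lcm(lcm(lcm(s, j), y), d) ≤ l. Since q = c and a < q, a < c. Since a = l, l < c. Since n = r and c ≤ n, c ≤ r. Because l < c, l < r. lcm(lcm(lcm(s, j), y), d) ≤ l, so lcm(lcm(lcm(s, j), y), d) < r.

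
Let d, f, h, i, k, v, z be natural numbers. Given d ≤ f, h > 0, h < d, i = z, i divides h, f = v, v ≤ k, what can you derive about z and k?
z < k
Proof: i divides h and h > 0, therefore i ≤ h. f = v and d ≤ f, hence d ≤ v. h < d, so h < v. Since v ≤ k, h < k. Since i ≤ h, i < k. From i = z, z < k.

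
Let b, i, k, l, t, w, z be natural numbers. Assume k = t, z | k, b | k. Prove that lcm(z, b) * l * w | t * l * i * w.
z | k and b | k, thus lcm(z, b) | k. From k = t, lcm(z, b) | t. Then lcm(z, b) * l | t * l. Then lcm(z, b) * l | t * l * i. Then lcm(z, b) * l * w | t * l * i * w.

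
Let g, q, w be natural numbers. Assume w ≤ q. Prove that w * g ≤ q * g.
w ≤ q. By multiplying by a non-negative, w * g ≤ q * g.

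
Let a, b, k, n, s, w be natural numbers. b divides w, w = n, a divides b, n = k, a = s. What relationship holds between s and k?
s divides k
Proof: From w = n and n = k, w = k. Since a = s and a divides b, s divides b. b divides w, so s divides w. From w = k, s divides k.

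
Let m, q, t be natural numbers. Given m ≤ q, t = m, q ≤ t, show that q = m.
t = m and q ≤ t, therefore q ≤ m. m ≤ q, so m = q. Then q = m.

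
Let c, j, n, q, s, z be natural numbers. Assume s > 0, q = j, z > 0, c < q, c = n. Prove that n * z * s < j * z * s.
Since c = n and c < q, n < q. q = j, so n < j. z > 0, so n * z < j * z. s > 0, so n * z * s < j * z * s.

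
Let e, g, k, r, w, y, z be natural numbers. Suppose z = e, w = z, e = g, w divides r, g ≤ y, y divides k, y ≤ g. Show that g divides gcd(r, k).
From w = z and z = e, w = e. e = g, so w = g. Since w divides r, g divides r. y ≤ g and g ≤ y, hence y = g. y divides k, so g divides k. Since g divides r, g divides gcd(r, k).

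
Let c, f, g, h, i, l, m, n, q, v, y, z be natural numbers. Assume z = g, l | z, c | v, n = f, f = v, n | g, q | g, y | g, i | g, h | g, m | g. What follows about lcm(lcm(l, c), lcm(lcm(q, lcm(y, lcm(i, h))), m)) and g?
lcm(lcm(l, c), lcm(lcm(q, lcm(y, lcm(i, h))), m)) | g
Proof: z = g and l | z, therefore l | g. From n = f and f = v, n = v. Since n | g, v | g. c | v, so c | g. Since l | g, lcm(l, c) | g. i | g and h | g, so lcm(i, h) | g. Since y | g, lcm(y, lcm(i, h)) | g. q | g, so lcm(q, lcm(y, lcm(i, h))) | g. Since m | g, lcm(lcm(q, lcm(y, lcm(i, h))), m) | g. lcm(l, c) | g, so lcm(lcm(l, c), lcm(lcm(q, lcm(y, lcm(i, h))), m)) | g.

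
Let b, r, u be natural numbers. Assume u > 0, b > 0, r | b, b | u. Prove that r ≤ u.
r | b and b > 0, hence r ≤ b. b | u and u > 0, so b ≤ u. Since r ≤ b, r ≤ u.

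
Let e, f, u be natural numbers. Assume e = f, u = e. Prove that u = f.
u = e and e = f. By transitivity, u = f.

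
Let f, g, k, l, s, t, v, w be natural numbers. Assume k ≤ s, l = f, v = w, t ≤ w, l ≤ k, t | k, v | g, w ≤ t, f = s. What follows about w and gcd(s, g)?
w | gcd(s, g)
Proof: Because l = f and f = s, l = s. Since l ≤ k, s ≤ k. Since k ≤ s, k = s. From t ≤ w and w ≤ t, t = w. Since t | k, w | k. Since k = s, w | s. Because v = w and v | g, w | g. Since w | s, w | gcd(s, g).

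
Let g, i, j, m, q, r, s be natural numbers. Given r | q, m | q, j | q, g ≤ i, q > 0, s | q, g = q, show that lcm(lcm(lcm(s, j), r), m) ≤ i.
Because s | q and j | q, lcm(s, j) | q. r | q, so lcm(lcm(s, j), r) | q. m | q, so lcm(lcm(lcm(s, j), r), m) | q. q > 0, so lcm(lcm(lcm(s, j), r), m) ≤ q. g = q and g ≤ i, therefore q ≤ i. Since lcm(lcm(lcm(s, j), r), m) ≤ q, lcm(lcm(lcm(s, j), r), m) ≤ i.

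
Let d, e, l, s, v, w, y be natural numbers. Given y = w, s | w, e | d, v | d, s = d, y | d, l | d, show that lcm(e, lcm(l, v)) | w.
s = d and s | w, so d | w. y = w and y | d, hence w | d. Since d | w, d = w. From l | d and v | d, lcm(l, v) | d. e | d, so lcm(e, lcm(l, v)) | d. Since d = w, lcm(e, lcm(l, v)) | w.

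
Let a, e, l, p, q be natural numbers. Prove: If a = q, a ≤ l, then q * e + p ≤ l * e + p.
Since a = q and a ≤ l, q ≤ l. By multiplying by a non-negative, q * e ≤ l * e. Then q * e + p ≤ l * e + p.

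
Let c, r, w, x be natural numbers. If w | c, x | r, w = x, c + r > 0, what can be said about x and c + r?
x ≤ c + r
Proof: Because w = x and w | c, x | c. x | r, so x | c + r. Because c + r > 0, x ≤ c + r.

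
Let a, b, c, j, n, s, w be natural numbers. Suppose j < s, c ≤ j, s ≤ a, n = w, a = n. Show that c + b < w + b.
c ≤ j and j < s, therefore c < s. a = n and n = w, so a = w. From s ≤ a, s ≤ w. Since c < s, c < w. Then c + b < w + b.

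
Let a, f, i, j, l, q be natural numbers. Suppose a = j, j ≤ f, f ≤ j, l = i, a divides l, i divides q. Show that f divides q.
Because j ≤ f and f ≤ j, j = f. a = j, so a = f. l = i and a divides l, therefore a divides i. Since i divides q, a divides q. Since a = f, f divides q.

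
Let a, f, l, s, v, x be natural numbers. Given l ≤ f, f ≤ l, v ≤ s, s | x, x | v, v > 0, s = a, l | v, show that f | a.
l ≤ f and f ≤ l, thus l = f. s | x and x | v, so s | v. v > 0, so s ≤ v. Since v ≤ s, v = s. From s = a, v = a. l | v, so l | a. l = f, so f | a.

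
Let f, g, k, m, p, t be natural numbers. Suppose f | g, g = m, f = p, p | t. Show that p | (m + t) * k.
Since f = p and f | g, p | g. g = m, so p | m. Since p | t, p | m + t. Then p | (m + t) * k.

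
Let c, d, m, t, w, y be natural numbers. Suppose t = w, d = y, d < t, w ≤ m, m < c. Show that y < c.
Since d = y and d < t, y < t. t = w, so y < w. Since w ≤ m, y < m. m < c, so y < c.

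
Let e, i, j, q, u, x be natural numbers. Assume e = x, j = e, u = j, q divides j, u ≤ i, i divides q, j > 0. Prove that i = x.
From i divides q and q divides j, i divides j. Since j > 0, i ≤ j. Since u = j and u ≤ i, j ≤ i. Since i ≤ j, i = j. Since j = e, i = e. e = x, so i = x.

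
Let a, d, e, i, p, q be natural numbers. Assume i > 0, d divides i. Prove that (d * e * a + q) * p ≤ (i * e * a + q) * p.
d divides i and i > 0, therefore d ≤ i. By multiplying by a non-negative, d * e ≤ i * e. By multiplying by a non-negative, d * e * a ≤ i * e * a. Then d * e * a + q ≤ i * e * a + q. By multiplying by a non-negative, (d * e * a + q) * p ≤ (i * e * a + q) * p.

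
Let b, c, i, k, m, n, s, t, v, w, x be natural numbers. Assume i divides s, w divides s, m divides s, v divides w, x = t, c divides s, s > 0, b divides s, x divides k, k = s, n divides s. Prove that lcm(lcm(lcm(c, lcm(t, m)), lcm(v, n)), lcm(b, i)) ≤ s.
x = t and x divides k, hence t divides k. Because k = s, t divides s. m divides s, so lcm(t, m) divides s. Since c divides s, lcm(c, lcm(t, m)) divides s. Since v divides w and w divides s, v divides s. Since n divides s, lcm(v, n) divides s. Since lcm(c, lcm(t, m)) divides s, lcm(lcm(c, lcm(t, m)), lcm(v, n)) divides s. b divides s and i divides s, thus lcm(b, i) divides s. Since lcm(lcm(c, lcm(t, m)), lcm(v, n)) divides s, lcm(lcm(lcm(c, lcm(t, m)), lcm(v, n)), lcm(b, i)) divides s. s > 0, so lcm(lcm(lcm(c, lcm(t, m)), lcm(v, n)), lcm(b, i)) ≤ s.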